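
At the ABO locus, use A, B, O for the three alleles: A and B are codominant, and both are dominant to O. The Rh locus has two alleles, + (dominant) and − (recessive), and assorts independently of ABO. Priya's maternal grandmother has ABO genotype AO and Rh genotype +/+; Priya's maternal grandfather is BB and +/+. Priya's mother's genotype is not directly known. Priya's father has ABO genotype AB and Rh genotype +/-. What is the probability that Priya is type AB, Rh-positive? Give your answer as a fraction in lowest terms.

3/8

Priya's mother's ABO genotype from AO × BB: 1/2 AB, 1/2 BO.
Crossing each possibility with the father AB and summing P(type AB): 1/2·1/2 + 1/2·1/4 = 3/8.
Similarly for Rh via the mother's Rh distribution: P(Rh+) = 1.
Independent loci: 3/8 × 1 = 3/8.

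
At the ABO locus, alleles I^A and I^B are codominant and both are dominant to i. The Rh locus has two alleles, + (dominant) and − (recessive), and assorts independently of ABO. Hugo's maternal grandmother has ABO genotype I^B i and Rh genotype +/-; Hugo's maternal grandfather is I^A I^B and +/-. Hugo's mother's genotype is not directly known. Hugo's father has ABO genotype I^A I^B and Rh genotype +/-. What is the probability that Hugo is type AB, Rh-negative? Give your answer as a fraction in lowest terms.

Hugo's mother's ABO genotype from I^B i × I^A I^B: 1/4 I^A I^B, 1/4 I^A i, 1/4 I^B I^B, 1/4 I^B i.
Crossing each possibility with the father I^A I^B and summing P(type AB): 1/4·1/2 + 1/4·1/4 + 1/4·1/2 + 1/4·1/4 = 3/8.
Similarly for Rh via the mother's Rh distribution: P(Rh-) = 1/4.
Independent loci: 3/8 × 1/4 = 3/32.

3/32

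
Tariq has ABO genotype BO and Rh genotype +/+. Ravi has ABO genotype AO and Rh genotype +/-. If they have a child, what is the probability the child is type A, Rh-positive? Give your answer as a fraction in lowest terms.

1/4

ABO cross BO × AO → offspring phenotypes: 1/4 O, 1/4 A, 1/4 B, 1/4 AB.
Rh cross +/+ × +/- → 1 Rh+.
Independent loci: P(type A, Rh-positive) = 1/4 × 1 = 1/4.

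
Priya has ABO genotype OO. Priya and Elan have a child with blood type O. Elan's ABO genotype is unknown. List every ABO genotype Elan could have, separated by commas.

For each candidate genotype of Elan, check whether crossing it with OO can produce every observed child phenotype.
  AA → possible child types {A} ✗
  AB → possible child types {A, B} ✗
  AO → possible child types {O, A} ✓
  BB → possible child types {B} ✗
  BO → possible child types {O, B} ✓
  OO → possible child types {O} ✓

AO, BO, OO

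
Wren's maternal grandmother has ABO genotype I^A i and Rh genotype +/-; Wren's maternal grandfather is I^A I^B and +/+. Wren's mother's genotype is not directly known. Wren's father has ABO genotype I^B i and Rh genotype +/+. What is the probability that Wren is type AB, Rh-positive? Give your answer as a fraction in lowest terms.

1/4

Wren's mother's ABO genotype from I^A i × I^A I^B: 1/4 I^A I^A, 1/4 I^A I^B, 1/4 I^A i, 1/4 I^B i.
Crossing each possibility with the father I^B i and summing P(type AB): 1/4·1/2 + 1/4·1/4 + 1/4·1/4 + 1/4·0 = 1/4.
Similarly for Rh via the mother's Rh distribution: P(Rh+) = 1.
Independent loci: 1/4 × 1 = 1/4.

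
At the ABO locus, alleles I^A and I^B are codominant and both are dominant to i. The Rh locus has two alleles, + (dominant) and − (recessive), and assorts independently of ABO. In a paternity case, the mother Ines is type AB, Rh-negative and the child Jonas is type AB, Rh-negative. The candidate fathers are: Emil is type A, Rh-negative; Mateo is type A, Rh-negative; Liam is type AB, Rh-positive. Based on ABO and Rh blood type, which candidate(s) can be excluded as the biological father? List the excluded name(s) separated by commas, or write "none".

A candidate is excluded only if no genotype consistent with his phenotype could produce a type AB, Rh-negative child with a type AB, Rh-negative mother.
Every candidate has at least one consistent genotype combination, so none can be excluded.

none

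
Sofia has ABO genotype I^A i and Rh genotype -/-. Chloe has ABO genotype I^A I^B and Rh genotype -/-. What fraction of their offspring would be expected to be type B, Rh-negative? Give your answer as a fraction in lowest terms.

ABO cross I^A i × I^A I^B → offspring phenotypes: 1/2 A, 1/4 B, 1/4 AB.
Rh cross -/- × -/- → 1 Rh-.
Independent loci: P(type B, Rh-negative) = 1/4 × 1 = 1/4.

1/4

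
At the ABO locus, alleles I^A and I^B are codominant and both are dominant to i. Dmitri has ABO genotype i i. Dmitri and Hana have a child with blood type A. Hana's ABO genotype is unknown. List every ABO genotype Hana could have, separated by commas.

For each candidate genotype of Hana, check whether crossing it with i i can produce every observed child phenotype.
  I^A I^A → possible child types {A} ✓
  I^A I^B → possible child types {A, B} ✓
  I^A i → possible child types {O, A} ✓
  I^B I^B → possible child types {B} ✗
  I^B i → possible child types {O, B} ✗
  i i → possible child types {O} ✗

I^A I^A, I^A I^B, I^A i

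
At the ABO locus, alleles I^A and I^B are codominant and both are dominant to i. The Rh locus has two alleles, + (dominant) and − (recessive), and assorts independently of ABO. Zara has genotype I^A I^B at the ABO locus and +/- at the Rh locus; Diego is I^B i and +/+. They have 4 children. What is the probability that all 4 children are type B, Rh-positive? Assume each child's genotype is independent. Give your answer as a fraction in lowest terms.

ABO cross I^A I^B × I^B i → 1/4 A, 1/2 B, 1/4 AB.
Rh cross +/- × +/+ → 1 Rh+; so P(type B, Rh-positive) = 1/2 × 1 = 1/2 per child.
All 4 independent: (1/2)^4 = 1/16.

1/16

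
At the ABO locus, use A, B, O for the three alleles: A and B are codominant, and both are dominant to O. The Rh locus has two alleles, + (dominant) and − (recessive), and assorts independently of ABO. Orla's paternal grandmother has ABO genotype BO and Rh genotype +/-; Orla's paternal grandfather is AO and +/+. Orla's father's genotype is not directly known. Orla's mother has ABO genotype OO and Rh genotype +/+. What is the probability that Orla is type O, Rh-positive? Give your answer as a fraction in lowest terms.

1/2

Orla's father's ABO genotype from BO × AO: 1/4 AB, 1/4 AO, 1/4 BO, 1/4 OO.
Crossing each possibility with the mother OO and summing P(type O): 1/4·0 + 1/4·1/2 + 1/4·1/2 + 1/4·1 = 1/2.
Similarly for Rh via the father's Rh distribution: P(Rh+) = 1.
Independent loci: 1/2 × 1 = 1/2.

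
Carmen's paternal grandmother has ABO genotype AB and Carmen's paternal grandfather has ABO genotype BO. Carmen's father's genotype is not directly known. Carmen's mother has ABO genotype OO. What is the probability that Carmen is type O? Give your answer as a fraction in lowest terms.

Carmen's father's ABO genotype from AB × BO: 1/4 AB, 1/4 AO, 1/4 BB, 1/4 BO.
Crossing each possibility with the mother OO and summing P(type O): 1/4·0 + 1/4·1/2 + 1/4·0 + 1/4·1/2 = 1/4.

1/4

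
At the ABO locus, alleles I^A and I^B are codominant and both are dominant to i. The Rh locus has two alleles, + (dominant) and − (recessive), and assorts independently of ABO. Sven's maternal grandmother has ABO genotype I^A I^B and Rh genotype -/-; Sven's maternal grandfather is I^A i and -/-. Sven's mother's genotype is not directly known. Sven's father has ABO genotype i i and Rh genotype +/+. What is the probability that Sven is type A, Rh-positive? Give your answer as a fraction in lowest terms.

1/2

Sven's mother's ABO genotype from I^A I^B × I^A i: 1/4 I^A I^A, 1/4 I^A I^B, 1/4 I^A i, 1/4 I^B i.
Crossing each possibility with the father i i and summing P(type A): 1/4·1 + 1/4·1/2 + 1/4·1/2 + 1/4·0 = 1/2.
Similarly for Rh via the mother's Rh distribution: P(Rh+) = 1.
Independent loci: 1/2 × 1 = 1/2.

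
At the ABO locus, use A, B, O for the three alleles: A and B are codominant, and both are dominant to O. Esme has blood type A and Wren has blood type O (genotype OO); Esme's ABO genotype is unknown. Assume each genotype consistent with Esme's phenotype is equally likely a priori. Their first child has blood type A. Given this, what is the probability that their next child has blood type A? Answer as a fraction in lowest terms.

Possible genotypes: Esme ∈ {AA, AO}; Wren ∈ {OO}.
Weight each parental genotype pair by prior × P(type-A child):
  AA × OO: posterior weight 2/3; P(next child type A) = 1.
  AO × OO: posterior weight 1/3; P(next child type A) = 1/2.
Weighted sum = 5/6.

5/6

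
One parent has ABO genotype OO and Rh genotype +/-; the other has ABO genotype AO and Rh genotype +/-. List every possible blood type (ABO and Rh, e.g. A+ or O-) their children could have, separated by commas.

O+, O-, A+, A-

Gametes from OO × AO give offspring ABO genotypes AO, OO, i.e. phenotypes O, A.
Rh cross +/- × +/- → phenotypes Rh+, Rh-.
Combining independently: O+, O-, A+, A-.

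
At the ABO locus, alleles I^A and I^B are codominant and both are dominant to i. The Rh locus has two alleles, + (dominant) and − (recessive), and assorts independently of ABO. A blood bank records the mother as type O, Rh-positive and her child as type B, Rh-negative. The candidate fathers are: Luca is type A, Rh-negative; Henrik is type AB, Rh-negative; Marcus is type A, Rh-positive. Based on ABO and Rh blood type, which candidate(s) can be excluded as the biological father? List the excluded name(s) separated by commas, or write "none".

A candidate is excluded only if no genotype consistent with his phenotype could produce a type B, Rh-negative child with a type O, Rh-positive mother.
Luca (type A, Rh-): no genotype consistent with that phenotype can produce a type-B Rh- child with a type-O mother.
Marcus (type A, Rh+): no genotype consistent with that phenotype can produce a type-B Rh- child with a type-O mother.

Luca, Marcus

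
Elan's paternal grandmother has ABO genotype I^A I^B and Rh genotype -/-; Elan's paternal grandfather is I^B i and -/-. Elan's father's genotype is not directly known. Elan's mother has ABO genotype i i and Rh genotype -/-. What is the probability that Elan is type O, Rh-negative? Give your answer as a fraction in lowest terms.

1/4

Elan's father's ABO genotype from I^A I^B × I^B i: 1/4 I^A I^B, 1/4 I^A i, 1/4 I^B I^B, 1/4 I^B i.
Crossing each possibility with the mother i i and summing P(type O): 1/4·0 + 1/4·1/2 + 1/4·0 + 1/4·1/2 = 1/4.
Similarly for Rh via the father's Rh distribution: P(Rh-) = 1.
Independent loci: 1/4 × 1 = 1/4.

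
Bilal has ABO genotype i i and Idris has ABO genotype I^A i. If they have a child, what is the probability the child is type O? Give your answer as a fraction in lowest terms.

ABO cross i i × I^A i → offspring phenotypes: 1/2 O, 1/2 A.
So P(type O) = 1/2.

1/2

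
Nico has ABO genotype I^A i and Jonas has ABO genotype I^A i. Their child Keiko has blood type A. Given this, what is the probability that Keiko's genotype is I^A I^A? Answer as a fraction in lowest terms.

1/3

Cross I^A i × I^A i → 1/4 I^A I^A, 1/2 I^A i, 1/4 i i.
Type-A genotypes among offspring: I^A I^A (1/4), I^A i (1/2); total 3/4.
P(I^A I^A | type A) = (1/4) / (3/4) = 1/3.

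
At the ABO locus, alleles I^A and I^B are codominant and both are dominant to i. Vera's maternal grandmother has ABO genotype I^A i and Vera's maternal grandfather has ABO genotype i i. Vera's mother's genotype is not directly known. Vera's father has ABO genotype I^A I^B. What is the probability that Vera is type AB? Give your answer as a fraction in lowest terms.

Vera's mother's ABO genotype from I^A i × i i: 1/2 I^A i, 1/2 i i.
Crossing each possibility with the father I^A I^B and summing P(type AB): 1/2·1/4 + 1/2·0 = 1/8.

1/8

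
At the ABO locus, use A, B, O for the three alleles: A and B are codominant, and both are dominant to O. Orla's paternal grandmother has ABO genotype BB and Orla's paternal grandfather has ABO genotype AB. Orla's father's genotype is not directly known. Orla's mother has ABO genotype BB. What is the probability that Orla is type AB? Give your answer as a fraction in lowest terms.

1/4

Orla's father's ABO genotype from BB × AB: 1/2 AB, 1/2 BB.
Crossing each possibility with the mother BB and summing P(type AB): 1/2·1/2 + 1/2·0 = 1/4.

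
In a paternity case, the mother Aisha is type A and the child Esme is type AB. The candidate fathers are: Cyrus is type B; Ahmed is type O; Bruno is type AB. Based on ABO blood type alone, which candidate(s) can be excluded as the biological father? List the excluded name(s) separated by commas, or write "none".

A candidate is excluded only if no genotype consistent with his phenotype could produce a type AB child with a type A mother.
Ahmed (type O): no genotype consistent with that phenotype can produce a type-AB child with a type-A mother.

Ahmed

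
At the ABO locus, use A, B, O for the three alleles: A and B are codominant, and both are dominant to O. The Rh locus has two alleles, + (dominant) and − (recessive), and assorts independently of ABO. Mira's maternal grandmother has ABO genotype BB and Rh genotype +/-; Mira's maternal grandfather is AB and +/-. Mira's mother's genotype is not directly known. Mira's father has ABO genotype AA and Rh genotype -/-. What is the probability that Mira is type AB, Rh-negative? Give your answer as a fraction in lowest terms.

Mira's mother's ABO genotype from BB × AB: 1/2 AB, 1/2 BB.
Crossing each possibility with the father AA and summing P(type AB): 1/2·1/2 + 1/2·1 = 3/4.
Similarly for Rh via the mother's Rh distribution: P(Rh-) = 1/2.
Independent loci: 3/4 × 1/2 = 3/8.

3/8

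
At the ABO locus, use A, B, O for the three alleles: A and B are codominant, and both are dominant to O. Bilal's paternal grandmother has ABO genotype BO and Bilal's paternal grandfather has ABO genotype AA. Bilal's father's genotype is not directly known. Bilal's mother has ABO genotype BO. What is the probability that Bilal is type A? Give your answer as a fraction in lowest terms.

Bilal's father's ABO genotype from BO × AA: 1/2 AB, 1/2 AO.
Crossing each possibility with the mother BO and summing P(type A): 1/2·1/4 + 1/2·1/4 = 1/4.

1/4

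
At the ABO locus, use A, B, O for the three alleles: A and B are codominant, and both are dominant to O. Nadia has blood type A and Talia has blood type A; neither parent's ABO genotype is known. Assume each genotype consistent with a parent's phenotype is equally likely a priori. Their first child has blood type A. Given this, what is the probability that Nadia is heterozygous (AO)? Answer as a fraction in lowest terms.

7/15

Possible genotypes: Nadia ∈ {AA, AO}; Talia ∈ {AA, AO}.
Weight each parental genotype pair by prior × P(type-A child):
  AA × AA: posterior weight 4/15.
  AA × AO: posterior weight 4/15.
  AO × AA: posterior weight 4/15.
  AO × AO: posterior weight 1/5.
Sum the posterior weight over pairs where Nadia is AO: 7/15.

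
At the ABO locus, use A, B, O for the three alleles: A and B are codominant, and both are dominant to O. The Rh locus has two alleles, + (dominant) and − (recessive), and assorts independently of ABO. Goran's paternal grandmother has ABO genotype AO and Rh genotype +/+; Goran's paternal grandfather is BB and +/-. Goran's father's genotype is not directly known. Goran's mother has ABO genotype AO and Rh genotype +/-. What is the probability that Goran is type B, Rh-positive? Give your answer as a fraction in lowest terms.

Goran's father's ABO genotype from AO × BB: 1/2 AB, 1/2 BO.
Crossing each possibility with the mother AO and summing P(type B): 1/2·1/4 + 1/2·1/4 = 1/4.
Similarly for Rh via the father's Rh distribution: P(Rh+) = 7/8.
Independent loci: 1/4 × 7/8 = 7/32.

7/32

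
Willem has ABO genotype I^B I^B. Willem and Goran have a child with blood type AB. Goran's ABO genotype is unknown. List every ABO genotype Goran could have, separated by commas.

I^A I^A, I^A I^B, I^A i

For each candidate genotype of Goran, check whether crossing it with I^B I^B can produce every observed child phenotype.
  I^A I^A → possible child types {AB} ✓
  I^A I^B → possible child types {B, AB} ✓
  I^A i → possible child types {B, AB} ✓
  I^B I^B → possible child types {B} ✗
  I^B i → possible child types {B} ✗
  i i → possible child types {B} ✗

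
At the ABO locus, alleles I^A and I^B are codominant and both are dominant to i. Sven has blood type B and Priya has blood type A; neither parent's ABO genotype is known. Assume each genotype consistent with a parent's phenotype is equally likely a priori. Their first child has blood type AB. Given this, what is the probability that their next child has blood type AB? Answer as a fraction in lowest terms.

25/36

Possible genotypes: Sven ∈ {I^B I^B, I^B i}; Priya ∈ {I^A I^A, I^A i}.
Weight each parental genotype pair by prior × P(type-AB child):
  I^B I^B × I^A I^A: posterior weight 4/9; P(next child type AB) = 1.
  I^B I^B × I^A i: posterior weight 2/9; P(next child type AB) = 1/2.
  I^B i × I^A I^A: posterior weight 2/9; P(next child type AB) = 1/2.
  I^B i × I^A i: posterior weight 1/9; P(next child type AB) = 1/4.
Weighted sum = 25/36.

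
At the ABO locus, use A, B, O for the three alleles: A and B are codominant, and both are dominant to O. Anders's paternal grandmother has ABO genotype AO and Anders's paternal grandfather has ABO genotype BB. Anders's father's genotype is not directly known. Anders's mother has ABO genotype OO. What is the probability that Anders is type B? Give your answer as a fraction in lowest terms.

1/2

Anders's father's ABO genotype from AO × BB: 1/2 AB, 1/2 BO.
Crossing each possibility with the mother OO and summing P(type B): 1/2·1/2 + 1/2·1/2 = 1/2.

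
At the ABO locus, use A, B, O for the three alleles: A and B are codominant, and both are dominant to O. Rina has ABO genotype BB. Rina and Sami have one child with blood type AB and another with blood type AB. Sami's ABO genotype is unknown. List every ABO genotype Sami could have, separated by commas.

AA, AB, AO

For each candidate genotype of Sami, check whether crossing it with BB can produce every observed child phenotype.
  AA → possible child types {AB} ✓
  AB → possible child types {B, AB} ✓
  AO → possible child types {B, AB} ✓
  BB → possible child types {B} ✗
  BO → possible child types {B} ✗
  OO → possible child types {B} ✗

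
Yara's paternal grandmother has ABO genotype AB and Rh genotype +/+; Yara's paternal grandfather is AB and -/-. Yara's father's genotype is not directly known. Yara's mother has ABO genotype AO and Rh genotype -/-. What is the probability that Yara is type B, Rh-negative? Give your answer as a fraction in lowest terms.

Yara's father's ABO genotype from AB × AB: 1/4 AA, 1/2 AB, 1/4 BB.
Crossing each possibility with the mother AO and summing P(type B): 1/4·0 + 1/2·1/4 + 1/4·1/2 = 1/4.
Similarly for Rh via the father's Rh distribution: P(Rh-) = 1/2.
Independent loci: 1/4 × 1/2 = 1/8.

1/8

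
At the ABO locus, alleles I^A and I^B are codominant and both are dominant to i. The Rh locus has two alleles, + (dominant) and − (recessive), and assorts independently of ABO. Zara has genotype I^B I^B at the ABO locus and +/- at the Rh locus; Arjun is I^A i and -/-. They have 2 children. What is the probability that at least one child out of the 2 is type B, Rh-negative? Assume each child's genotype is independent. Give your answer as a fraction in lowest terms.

ABO cross I^B I^B × I^A i → 1/2 B, 1/2 AB.
Rh cross +/- × -/- → 1/2 Rh+, 1/2 Rh-; so P(type B, Rh-negative) = 1/2 × 1/2 = 1/4 per child.
P(none) = (3/4)^2 = 9/16; P(at least one) = 1 − 9/16 = 7/16.

7/16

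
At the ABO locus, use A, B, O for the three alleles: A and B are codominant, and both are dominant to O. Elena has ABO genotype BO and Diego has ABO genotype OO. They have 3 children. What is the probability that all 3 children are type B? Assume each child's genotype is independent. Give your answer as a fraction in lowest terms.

1/8

ABO cross BO × OO → 1/2 O, 1/2 B.
So P(type B) = 1/2 per child.
All 3 independent: (1/2)^3 = 1/8.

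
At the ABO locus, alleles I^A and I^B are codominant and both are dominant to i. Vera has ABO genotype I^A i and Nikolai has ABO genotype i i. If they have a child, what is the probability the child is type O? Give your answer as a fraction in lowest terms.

ABO cross I^A i × i i → offspring phenotypes: 1/2 O, 1/2 A.
So P(type O) = 1/2.

1/2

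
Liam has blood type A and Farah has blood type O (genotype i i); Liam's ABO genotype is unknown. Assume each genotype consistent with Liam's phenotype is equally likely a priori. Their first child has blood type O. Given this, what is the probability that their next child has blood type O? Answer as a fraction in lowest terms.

1/2

Possible genotypes: Liam ∈ {I^A I^A, I^A i}; Farah ∈ {i i}.
Weight each parental genotype pair by prior × P(type-O child):
  I^A i × i i: posterior weight 1; P(next child type O) = 1/2.
Weighted sum = 1/2.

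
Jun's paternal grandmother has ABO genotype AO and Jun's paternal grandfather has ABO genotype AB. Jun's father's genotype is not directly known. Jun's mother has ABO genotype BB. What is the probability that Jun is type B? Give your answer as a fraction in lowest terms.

1/2

Jun's father's ABO genotype from AO × AB: 1/4 AA, 1/4 AB, 1/4 AO, 1/4 BO.
Crossing each possibility with the mother BB and summing P(type B): 1/4·0 + 1/4·1/2 + 1/4·1/2 + 1/4·1 = 1/2.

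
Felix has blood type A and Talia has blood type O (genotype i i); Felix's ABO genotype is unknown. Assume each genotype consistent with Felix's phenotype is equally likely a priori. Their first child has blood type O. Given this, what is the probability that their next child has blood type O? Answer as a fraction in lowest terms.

Possible genotypes: Felix ∈ {I^A I^A, I^A i}; Talia ∈ {i i}.
Weight each parental genotype pair by prior × P(type-O child):
  I^A i × i i: posterior weight 1; P(next child type O) = 1/2.
Weighted sum = 1/2.

1/2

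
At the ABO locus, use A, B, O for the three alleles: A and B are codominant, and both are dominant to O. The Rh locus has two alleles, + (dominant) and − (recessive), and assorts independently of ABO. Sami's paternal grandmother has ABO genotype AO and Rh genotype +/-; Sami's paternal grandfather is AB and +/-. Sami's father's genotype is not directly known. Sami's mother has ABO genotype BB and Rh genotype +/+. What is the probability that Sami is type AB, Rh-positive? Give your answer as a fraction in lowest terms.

1/2

Sami's father's ABO genotype from AO × AB: 1/4 AA, 1/4 AB, 1/4 AO, 1/4 BO.
Crossing each possibility with the mother BB and summing P(type AB): 1/4·1 + 1/4·1/2 + 1/4·1/2 + 1/4·0 = 1/2.
Similarly for Rh via the father's Rh distribution: P(Rh+) = 1.
Independent loci: 1/2 × 1 = 1/2.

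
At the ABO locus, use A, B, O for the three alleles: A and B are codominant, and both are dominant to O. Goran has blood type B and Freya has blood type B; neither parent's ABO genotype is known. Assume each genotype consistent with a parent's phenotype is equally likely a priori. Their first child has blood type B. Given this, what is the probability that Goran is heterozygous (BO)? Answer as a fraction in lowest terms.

7/15

Possible genotypes: Goran ∈ {BB, BO}; Freya ∈ {BB, BO}.
Weight each parental genotype pair by prior × P(type-B child):
  BB × BB: posterior weight 4/15.
  BB × BO: posterior weight 4/15.
  BO × BB: posterior weight 4/15.
  BO × BO: posterior weight 1/5.
Sum the posterior weight over pairs where Goran is BO: 7/15.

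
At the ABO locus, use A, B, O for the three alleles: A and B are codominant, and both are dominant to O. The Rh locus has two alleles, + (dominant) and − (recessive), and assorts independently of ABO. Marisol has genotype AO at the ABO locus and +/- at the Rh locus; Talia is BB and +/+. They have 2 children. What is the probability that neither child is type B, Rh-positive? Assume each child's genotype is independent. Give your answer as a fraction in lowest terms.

1/4

ABO cross AO × BB → 1/2 B, 1/2 AB.
Rh cross +/- × +/+ → 1 Rh+; so P(type B, Rh-positive) = 1/2 × 1 = 1/2 per child.
P(not type B, Rh-positive) = 1/2 for one child; (1/2)^2 = 1/4.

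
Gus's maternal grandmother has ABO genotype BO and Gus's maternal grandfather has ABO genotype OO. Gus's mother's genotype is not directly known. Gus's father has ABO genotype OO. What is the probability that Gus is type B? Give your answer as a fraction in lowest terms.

Gus's mother's ABO genotype from BO × OO: 1/2 BO, 1/2 OO.
Crossing each possibility with the father OO and summing P(type B): 1/2·1/2 + 1/2·0 = 1/4.

1/4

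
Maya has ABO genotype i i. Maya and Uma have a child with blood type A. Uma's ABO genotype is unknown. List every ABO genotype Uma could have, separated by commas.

I^A I^A, I^A I^B, I^A i

For each candidate genotype of Uma, check whether crossing it with i i can produce every observed child phenotype.
  I^A I^A → possible child types {A} ✓
  I^A I^B → possible child types {A, B} ✓
  I^A i → possible child types {O, A} ✓
  I^B I^B → possible child types {B} ✗
  I^B i → possible child types {O, B} ✗
  i i → possible child types {O} ✗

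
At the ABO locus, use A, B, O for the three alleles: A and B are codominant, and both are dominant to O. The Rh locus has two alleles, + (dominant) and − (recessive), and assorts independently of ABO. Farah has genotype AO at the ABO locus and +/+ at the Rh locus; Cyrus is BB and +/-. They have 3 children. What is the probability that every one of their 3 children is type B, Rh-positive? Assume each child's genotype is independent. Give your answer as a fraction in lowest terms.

1/8

ABO cross AO × BB → 1/2 B, 1/2 AB.
Rh cross +/+ × +/- → 1 Rh+; so P(type B, Rh-positive) = 1/2 × 1 = 1/2 per child.
All 3 independent: (1/2)^3 = 1/8.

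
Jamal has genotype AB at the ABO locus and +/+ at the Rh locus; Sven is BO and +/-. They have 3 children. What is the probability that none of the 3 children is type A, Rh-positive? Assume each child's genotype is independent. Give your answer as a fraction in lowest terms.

ABO cross AB × BO → 1/4 A, 1/2 B, 1/4 AB.
Rh cross +/+ × +/- → 1 Rh+; so P(type A, Rh-positive) = 1/4 × 1 = 1/4 per child.
P(not type A, Rh-positive) = 3/4 for one child; (3/4)^3 = 27/64.

27/64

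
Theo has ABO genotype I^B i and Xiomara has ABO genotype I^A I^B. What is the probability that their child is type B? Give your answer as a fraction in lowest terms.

1/2

ABO cross I^B i × I^A I^B → offspring phenotypes: 1/4 A, 1/2 B, 1/4 AB.
So P(type B) = 1/2.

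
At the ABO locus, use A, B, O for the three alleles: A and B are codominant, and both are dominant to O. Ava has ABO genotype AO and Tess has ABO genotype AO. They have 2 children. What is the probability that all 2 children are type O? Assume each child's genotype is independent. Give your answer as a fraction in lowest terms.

ABO cross AO × AO → 1/4 O, 3/4 A.
So P(type O) = 1/4 per child.
All 2 independent: (1/4)^2 = 1/16.

1/16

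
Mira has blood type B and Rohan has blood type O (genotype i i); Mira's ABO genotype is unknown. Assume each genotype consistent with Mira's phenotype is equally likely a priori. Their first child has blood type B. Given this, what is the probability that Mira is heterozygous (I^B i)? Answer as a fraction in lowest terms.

Possible genotypes: Mira ∈ {I^B I^B, I^B i}; Rohan ∈ {i i}.
Weight each parental genotype pair by prior × P(type-B child):
  I^B I^B × i i: posterior weight 2/3.
  I^B i × i i: posterior weight 1/3.
Sum the posterior weight over pairs where Mira is I^B i: 1/3.

1/3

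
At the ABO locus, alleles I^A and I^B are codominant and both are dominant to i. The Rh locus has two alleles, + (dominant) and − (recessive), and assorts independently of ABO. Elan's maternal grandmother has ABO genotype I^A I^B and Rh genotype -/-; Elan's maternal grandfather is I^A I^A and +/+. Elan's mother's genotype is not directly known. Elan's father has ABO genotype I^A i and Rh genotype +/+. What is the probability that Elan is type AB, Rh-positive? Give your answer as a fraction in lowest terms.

Elan's mother's ABO genotype from I^A I^B × I^A I^A: 1/2 I^A I^A, 1/2 I^A I^B.
Crossing each possibility with the father I^A i and summing P(type AB): 1/2·0 + 1/2·1/4 = 1/8.
Similarly for Rh via the mother's Rh distribution: P(Rh+) = 1.
Independent loci: 1/8 × 1 = 1/8.

1/8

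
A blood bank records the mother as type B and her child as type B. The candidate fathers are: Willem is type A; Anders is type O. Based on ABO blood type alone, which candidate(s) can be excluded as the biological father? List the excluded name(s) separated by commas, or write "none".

none

A candidate is excluded only if no genotype consistent with his phenotype could produce a type B child with a type B mother.
Every candidate has at least one consistent genotype combination, so none can be excluded.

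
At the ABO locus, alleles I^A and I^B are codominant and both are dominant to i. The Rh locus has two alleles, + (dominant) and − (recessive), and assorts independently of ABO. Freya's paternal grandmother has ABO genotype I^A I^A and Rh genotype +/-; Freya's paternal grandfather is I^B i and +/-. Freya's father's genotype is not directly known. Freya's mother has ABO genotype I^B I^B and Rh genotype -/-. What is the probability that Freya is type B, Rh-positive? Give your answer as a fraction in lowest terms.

Freya's father's ABO genotype from I^A I^A × I^B i: 1/2 I^A I^B, 1/2 I^A i.
Crossing each possibility with the mother I^B I^B and summing P(type B): 1/2·1/2 + 1/2·1/2 = 1/2.
Similarly for Rh via the father's Rh distribution: P(Rh+) = 1/2.
Independent loci: 1/2 × 1/2 = 1/4.

1/4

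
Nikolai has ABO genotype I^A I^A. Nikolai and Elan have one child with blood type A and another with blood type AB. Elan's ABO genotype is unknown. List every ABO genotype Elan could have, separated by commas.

I^A I^B, I^B i

For each candidate genotype of Elan, check whether crossing it with I^A I^A can produce every observed child phenotype.
  I^A I^A → possible child types {A} ✗
  I^A I^B → possible child types {A, AB} ✓
  I^A i → possible child types {A} ✗
  I^B I^B → possible child types {AB} ✗
  I^B i → possible child types {A, AB} ✓
  i i → possible child types {A} ✗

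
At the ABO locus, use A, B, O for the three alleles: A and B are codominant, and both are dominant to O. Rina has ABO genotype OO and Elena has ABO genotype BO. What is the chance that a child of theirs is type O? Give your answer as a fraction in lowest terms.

ABO cross OO × BO → offspring phenotypes: 1/2 O, 1/2 B.
So P(type O) = 1/2.

1/2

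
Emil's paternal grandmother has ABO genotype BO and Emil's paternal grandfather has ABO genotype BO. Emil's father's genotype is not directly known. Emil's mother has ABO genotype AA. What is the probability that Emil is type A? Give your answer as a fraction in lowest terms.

1/2

Emil's father's ABO genotype from BO × BO: 1/4 BB, 1/2 BO, 1/4 OO.
Crossing each possibility with the mother AA and summing P(type A): 1/4·0 + 1/2·1/2 + 1/4·1 = 1/2.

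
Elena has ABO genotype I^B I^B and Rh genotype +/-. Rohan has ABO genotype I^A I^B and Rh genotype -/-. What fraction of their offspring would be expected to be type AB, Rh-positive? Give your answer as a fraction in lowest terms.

1/4

ABO cross I^B I^B × I^A I^B → offspring phenotypes: 1/2 B, 1/2 AB.
Rh cross +/- × -/- → 1/2 Rh+, 1/2 Rh-.
Independent loci: P(type AB, Rh-positive) = 1/2 × 1/2 = 1/4.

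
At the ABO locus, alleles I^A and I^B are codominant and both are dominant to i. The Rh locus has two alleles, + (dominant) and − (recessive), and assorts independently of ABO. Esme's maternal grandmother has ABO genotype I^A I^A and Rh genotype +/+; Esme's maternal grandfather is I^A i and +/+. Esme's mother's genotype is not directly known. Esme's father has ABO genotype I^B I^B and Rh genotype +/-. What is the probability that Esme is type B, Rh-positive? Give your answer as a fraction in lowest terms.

Esme's mother's ABO genotype from I^A I^A × I^A i: 1/2 I^A I^A, 1/2 I^A i.
Crossing each possibility with the father I^B I^B and summing P(type B): 1/2·0 + 1/2·1/2 = 1/4.
Similarly for Rh via the mother's Rh distribution: P(Rh+) = 1.
Independent loci: 1/4 × 1 = 1/4.

1/4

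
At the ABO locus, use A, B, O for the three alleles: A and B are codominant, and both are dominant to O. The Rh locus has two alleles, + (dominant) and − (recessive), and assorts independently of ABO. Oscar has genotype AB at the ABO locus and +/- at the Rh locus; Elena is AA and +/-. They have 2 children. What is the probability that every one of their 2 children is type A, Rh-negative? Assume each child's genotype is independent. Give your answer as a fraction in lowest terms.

1/64

ABO cross AB × AA → 1/2 A, 1/2 AB.
Rh cross +/- × +/- → 3/4 Rh+, 1/4 Rh-; so P(type A, Rh-negative) = 1/2 × 1/4 = 1/8 per child.
All 2 independent: (1/8)^2 = 1/64.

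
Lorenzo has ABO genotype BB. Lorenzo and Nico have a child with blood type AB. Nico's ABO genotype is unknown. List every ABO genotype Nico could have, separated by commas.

AA, AB, AO

For each candidate genotype of Nico, check whether crossing it with BB can produce every observed child phenotype.
  AA → possible child types {AB} ✓
  AB → possible child types {B, AB} ✓
  AO → possible child types {B, AB} ✓
  BB → possible child types {B} ✗
  BO → possible child types {B} ✗
  OO → possible child types {B} ✗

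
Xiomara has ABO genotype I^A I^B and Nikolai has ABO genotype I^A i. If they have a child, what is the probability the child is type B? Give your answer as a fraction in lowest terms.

ABO cross I^A I^B × I^A i → offspring phenotypes: 1/2 A, 1/4 B, 1/4 AB.
So P(type B) = 1/4.

1/4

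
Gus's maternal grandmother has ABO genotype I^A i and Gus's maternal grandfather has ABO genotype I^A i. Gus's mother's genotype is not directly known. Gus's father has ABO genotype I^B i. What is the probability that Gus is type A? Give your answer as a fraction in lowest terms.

Gus's mother's ABO genotype from I^A i × I^A i: 1/4 I^A I^A, 1/2 I^A i, 1/4 i i.
Crossing each possibility with the father I^B i and summing P(type A): 1/4·1/2 + 1/2·1/4 + 1/4·0 = 1/4.

1/4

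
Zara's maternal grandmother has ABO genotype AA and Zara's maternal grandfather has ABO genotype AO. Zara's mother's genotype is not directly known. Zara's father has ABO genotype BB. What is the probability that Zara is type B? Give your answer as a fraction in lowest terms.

1/4

Zara's mother's ABO genotype from AA × AO: 1/2 AA, 1/2 AO.
Crossing each possibility with the father BB and summing P(type B): 1/2·0 + 1/2·1/2 = 1/4.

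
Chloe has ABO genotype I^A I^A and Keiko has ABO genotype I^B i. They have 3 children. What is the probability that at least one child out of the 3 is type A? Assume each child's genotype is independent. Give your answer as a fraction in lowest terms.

ABO cross I^A I^A × I^B i → 1/2 A, 1/2 AB.
So P(type A) = 1/2 per child.
P(none) = (1/2)^3 = 1/8; P(at least one) = 1 − 1/8 = 7/8.

7/8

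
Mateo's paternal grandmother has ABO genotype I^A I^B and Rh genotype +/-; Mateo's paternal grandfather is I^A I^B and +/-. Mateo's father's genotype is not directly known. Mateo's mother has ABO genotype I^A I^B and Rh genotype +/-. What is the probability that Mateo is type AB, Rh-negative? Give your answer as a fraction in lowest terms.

Mateo's father's ABO genotype from I^A I^B × I^A I^B: 1/4 I^A I^A, 1/2 I^A I^B, 1/4 I^B I^B.
Crossing each possibility with the mother I^A I^B and summing P(type AB): 1/4·1/2 + 1/2·1/2 + 1/4·1/2 = 1/2.
Similarly for Rh via the father's Rh distribution: P(Rh-) = 1/4.
Independent loci: 1/2 × 1/4 = 1/8.

1/8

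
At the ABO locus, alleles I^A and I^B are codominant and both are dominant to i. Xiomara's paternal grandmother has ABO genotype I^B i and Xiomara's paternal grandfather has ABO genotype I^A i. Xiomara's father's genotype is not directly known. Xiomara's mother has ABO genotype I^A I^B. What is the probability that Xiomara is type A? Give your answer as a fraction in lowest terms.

3/8

Xiomara's father's ABO genotype from I^B i × I^A i: 1/4 I^A I^B, 1/4 I^A i, 1/4 I^B i, 1/4 i i.
Crossing each possibility with the mother I^A I^B and summing P(type A): 1/4·1/4 + 1/4·1/2 + 1/4·1/4 + 1/4·1/2 = 3/8.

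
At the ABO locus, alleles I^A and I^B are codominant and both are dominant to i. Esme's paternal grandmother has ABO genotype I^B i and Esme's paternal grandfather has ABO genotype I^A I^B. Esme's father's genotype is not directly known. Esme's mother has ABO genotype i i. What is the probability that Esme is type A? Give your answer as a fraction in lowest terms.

Esme's father's ABO genotype from I^B i × I^A I^B: 1/4 I^A I^B, 1/4 I^A i, 1/4 I^B I^B, 1/4 I^B i.
Crossing each possibility with the mother i i and summing P(type A): 1/4·1/2 + 1/4·1/2 + 1/4·0 + 1/4·0 = 1/4.

1/4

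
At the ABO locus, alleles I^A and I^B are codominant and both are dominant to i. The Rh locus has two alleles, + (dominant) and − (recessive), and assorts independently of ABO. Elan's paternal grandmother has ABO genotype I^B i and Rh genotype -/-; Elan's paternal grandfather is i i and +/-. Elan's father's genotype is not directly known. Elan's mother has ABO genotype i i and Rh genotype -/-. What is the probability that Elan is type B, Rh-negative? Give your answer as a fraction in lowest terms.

Elan's father's ABO genotype from I^B i × i i: 1/2 I^B i, 1/2 i i.
Crossing each possibility with the mother i i and summing P(type B): 1/2·1/2 + 1/2·0 = 1/4.
Similarly for Rh via the father's Rh distribution: P(Rh-) = 3/4.
Independent loci: 1/4 × 3/4 = 3/16.

3/16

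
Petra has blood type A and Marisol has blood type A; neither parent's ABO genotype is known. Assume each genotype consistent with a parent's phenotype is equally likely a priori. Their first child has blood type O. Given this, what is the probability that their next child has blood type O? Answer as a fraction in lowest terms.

Possible genotypes: Petra ∈ {I^A I^A, I^A i}; Marisol ∈ {I^A I^A, I^A i}.
Weight each parental genotype pair by prior × P(type-O child):
  I^A i × I^A i: posterior weight 1; P(next child type O) = 1/4.
Weighted sum = 1/4.

1/4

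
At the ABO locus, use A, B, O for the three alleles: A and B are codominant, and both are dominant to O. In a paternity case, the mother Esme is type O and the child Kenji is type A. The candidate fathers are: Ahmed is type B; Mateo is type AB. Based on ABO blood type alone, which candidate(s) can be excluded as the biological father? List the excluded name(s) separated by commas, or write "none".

A candidate is excluded only if no genotype consistent with his phenotype could produce a type A child with a type O mother.
Ahmed (type B): no genotype consistent with that phenotype can produce a type-A child with a type-O mother.

Ahmed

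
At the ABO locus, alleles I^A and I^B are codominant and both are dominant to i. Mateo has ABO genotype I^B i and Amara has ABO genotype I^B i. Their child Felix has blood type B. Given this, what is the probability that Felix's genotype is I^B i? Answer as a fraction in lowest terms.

2/3

Cross I^B i × I^B i → 1/4 I^B I^B, 1/2 I^B i, 1/4 i i.
Type-B genotypes among offspring: I^B I^B (1/4), I^B i (1/2); total 3/4.
P(I^B i | type B) = (1/2) / (3/4) = 2/3.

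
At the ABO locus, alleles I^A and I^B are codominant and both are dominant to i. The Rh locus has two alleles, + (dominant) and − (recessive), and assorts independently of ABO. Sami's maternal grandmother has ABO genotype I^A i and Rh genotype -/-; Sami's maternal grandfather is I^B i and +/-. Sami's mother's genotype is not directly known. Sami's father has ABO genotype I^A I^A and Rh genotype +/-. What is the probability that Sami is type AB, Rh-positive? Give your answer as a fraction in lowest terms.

5/32

Sami's mother's ABO genotype from I^A i × I^B i: 1/4 I^A I^B, 1/4 I^A i, 1/4 I^B i, 1/4 i i.
Crossing each possibility with the father I^A I^A and summing P(type AB): 1/4·1/2 + 1/4·0 + 1/4·1/2 + 1/4·0 = 1/4.
Similarly for Rh via the mother's Rh distribution: P(Rh+) = 5/8.
Independent loci: 1/4 × 5/8 = 5/32.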